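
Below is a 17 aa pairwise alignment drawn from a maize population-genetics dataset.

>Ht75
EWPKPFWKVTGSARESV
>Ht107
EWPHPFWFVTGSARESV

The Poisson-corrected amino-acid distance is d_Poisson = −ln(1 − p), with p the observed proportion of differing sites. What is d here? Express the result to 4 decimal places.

Differing sites — 4:K/H; 8:K/F.
p = 2/17 = 0.117647.
d = −ln(1 − 0.117647) = −ln(0.882353) = 0.1252.

0.1252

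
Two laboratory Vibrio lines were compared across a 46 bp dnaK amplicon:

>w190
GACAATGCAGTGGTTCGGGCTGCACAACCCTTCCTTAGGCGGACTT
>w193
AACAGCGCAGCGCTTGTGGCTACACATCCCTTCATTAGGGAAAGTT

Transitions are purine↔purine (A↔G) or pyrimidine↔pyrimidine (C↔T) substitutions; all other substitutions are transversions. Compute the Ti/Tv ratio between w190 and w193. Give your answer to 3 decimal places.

Mismatches occur at site 1 (G/A, transition), site 5 (A/G, transition), site 6 (T/C, transition), site 11 (T/C, transition), site 13 (G/C, transversion), site 16 (C/G, transversion), site 17 (G/T, transversion), site 22 (G/A, transition), site 27 (A/T, transversion), site 34 (C/A, transversion), site 40 (C/G, transversion), site 41 (G/A, transition), site 42 (G/A, transition), site 44 (C/G, transversion).
Of the 14 differences, 7 transitions and 7 transversions, so Ti/Tv = 7/7 = 1.000.

1.000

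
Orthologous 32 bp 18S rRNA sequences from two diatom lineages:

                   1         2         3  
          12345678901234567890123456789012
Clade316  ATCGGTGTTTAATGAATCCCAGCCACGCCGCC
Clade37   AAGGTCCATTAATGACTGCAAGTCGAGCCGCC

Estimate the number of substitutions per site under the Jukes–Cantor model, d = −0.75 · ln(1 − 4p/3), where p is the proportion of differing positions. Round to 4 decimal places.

Mismatches occur at site 2 (T→A), site 3 (C→G), site 5 (G→T), site 6 (T→C), site 7 (G→C), site 8 (T→A), site 16 (A→C), site 18 (C→G), site 20 (C→A), site 23 (C→T), site 25 (A→G), site 26 (C→A).
p = 12/32 = 0.375000.
d = −0.75 · ln(1 − (4/3)·0.375000) = −0.75 · ln(0.500000) = −0.75 · (-0.693147) = 0.5199.

0.5199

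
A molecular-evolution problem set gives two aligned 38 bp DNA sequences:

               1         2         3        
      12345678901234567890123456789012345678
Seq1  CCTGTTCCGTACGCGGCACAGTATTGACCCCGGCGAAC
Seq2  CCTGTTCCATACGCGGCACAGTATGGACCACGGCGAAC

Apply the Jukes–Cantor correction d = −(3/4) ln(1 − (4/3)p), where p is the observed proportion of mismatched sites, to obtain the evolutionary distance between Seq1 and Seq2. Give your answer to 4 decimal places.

Differing sites — 9:G/A; 25:T/G; 30:C/A.
p = 3/38 = 0.078947.
d = −0.75 · ln(1 − (4/3)·0.078947) = −0.75 · ln(0.894737) = −0.75 · (-0.111225) = 0.0834.

0.0834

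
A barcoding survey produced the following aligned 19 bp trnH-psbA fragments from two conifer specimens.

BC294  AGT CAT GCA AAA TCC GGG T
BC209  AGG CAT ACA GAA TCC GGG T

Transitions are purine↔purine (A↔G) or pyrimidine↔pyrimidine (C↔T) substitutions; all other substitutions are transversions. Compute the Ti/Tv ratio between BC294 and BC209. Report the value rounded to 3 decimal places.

2.000

Mismatches occur at site 3 (T→G, transversion), site 7 (G→A, transition), site 10 (A→G, transition).
Of the 3 differences, 2 transitions and 1 transversion, so Ti/Tv = 2/1 = 2.000.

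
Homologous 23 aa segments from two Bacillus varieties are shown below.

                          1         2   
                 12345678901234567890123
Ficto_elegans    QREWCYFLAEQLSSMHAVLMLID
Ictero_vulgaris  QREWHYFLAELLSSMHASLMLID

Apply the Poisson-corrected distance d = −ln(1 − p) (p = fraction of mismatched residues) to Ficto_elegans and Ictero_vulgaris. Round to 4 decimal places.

0.1398

The sequences differ at positions 5 (C/H), 11 (Q/L), 18 (V/S).
p = 3/23 = 0.130435.
d = −ln(1 − 0.130435) = −ln(0.869565) = 0.1398.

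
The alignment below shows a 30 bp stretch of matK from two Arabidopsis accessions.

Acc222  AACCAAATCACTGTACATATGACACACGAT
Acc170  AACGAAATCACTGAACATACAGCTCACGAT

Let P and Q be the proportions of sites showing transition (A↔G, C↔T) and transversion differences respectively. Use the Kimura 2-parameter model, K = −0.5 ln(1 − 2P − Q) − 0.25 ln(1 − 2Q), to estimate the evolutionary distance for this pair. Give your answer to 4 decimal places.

Mismatches occur at site 4 (C→G, transversion), site 14 (T→A, transversion), site 20 (T→C, transition), site 21 (G→A, transition), site 22 (A→G, transition), site 24 (A→T, transversion).
Of the 6 differences, 3 transitions and 3 transversions over 30 sites: P = 3/30 = 0.100000, Q = 3/30 = 0.100000.
d = −0.5·ln(0.700000) − 0.25·ln(0.800000) = −0.5·(-0.356675) − 0.25·(-0.223144) = 0.2341.

0.2341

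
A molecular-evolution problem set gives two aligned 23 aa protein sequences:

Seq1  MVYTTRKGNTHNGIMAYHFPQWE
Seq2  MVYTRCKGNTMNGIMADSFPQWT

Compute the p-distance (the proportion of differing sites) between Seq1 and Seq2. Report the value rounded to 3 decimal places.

The sequences differ at positions 5 (T/R), 6 (R/C), 11 (H/M), 17 (Y/D), 18 (H/S), 23 (E/T).
There are 6 differences over 23 sites, so p = 6/23 = 0.261.

0.261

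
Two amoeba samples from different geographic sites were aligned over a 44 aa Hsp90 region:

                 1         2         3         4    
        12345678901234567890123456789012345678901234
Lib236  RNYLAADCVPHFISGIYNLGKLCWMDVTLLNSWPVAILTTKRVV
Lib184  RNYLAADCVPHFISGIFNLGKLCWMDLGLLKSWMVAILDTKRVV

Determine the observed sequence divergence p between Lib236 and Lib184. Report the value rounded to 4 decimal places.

0.1364

Mismatches occur at site 17 (Y→F), site 27 (V→L), site 28 (T→G), site 31 (N→K), site 34 (P→M), site 39 (T→D).
There are 6 differences over 44 sites, so p = 6/44 = 0.1364.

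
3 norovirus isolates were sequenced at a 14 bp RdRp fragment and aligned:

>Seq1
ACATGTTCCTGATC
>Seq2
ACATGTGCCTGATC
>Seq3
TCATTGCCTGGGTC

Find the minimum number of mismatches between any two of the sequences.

Pairwise Hamming distances:
  Seq1 vs Seq2: 1
  Seq1 vs Seq3: 7
  Seq2 vs Seq3: 7
The smallest is 1, between Seq1 and Seq2.

1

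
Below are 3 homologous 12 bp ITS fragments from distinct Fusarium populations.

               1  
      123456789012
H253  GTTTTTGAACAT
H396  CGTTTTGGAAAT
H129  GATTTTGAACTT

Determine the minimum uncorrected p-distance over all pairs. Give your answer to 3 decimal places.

0.167

Pairwise Hamming distances:
  H253 vs H396: 4
  H253 vs H129: 2
  H396 vs H129: 5
The smallest is 2 mismatches, between H253 and H129; p = 2/12 = 0.167.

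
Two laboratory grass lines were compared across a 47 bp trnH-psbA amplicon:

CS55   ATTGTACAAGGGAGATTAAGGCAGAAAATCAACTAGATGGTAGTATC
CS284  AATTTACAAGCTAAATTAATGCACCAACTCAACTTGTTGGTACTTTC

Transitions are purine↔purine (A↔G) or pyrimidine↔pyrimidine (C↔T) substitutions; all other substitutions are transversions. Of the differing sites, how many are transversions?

12

The sequences differ at positions 2 (T/A, transversion), 4 (G/T, transversion), 11 (G/C, transversion), 12 (G/T, transversion), 14 (G/A, transition), 20 (G/T, transversion), 24 (G/C, transversion), 25 (A/C, transversion), 28 (A/C, transversion), 35 (A/T, transversion), 37 (A/T, transversion), 43 (G/C, transversion), 45 (A/T, transversion).
Of the 13 differences, 1 transition and 12 transversions, so the answer is 12.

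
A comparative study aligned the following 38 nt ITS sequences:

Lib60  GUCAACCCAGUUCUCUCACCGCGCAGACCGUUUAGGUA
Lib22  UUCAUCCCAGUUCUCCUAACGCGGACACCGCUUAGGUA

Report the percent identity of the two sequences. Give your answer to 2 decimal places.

Differing sites — 1:G/U; 5:A/U; 16:U/C; 17:C/U; 19:C/A; 24:C/G; 26:G/C; 31:U/C.
30 of the 38 sites match, so the percent identity is 30/38 × 100 = 78.95%.

78.95%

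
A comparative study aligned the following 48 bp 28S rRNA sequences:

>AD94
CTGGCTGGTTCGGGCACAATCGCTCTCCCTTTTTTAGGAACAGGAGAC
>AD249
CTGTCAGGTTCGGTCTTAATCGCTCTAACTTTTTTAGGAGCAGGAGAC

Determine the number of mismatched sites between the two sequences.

Differing sites — 4:G/T; 6:T/A; 14:G/T; 16:A/T; 17:C/T; 27:C/A; 28:C/A; 40:A/G.
That gives 8 mismatches out of 48 aligned sites, so the Hamming distance is 8.

8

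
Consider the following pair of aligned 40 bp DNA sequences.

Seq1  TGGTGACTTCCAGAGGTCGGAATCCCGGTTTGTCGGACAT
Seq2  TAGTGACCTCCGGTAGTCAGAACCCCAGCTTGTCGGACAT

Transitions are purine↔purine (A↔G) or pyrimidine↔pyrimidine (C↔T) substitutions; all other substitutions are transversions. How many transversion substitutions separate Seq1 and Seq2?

Mismatches occur at site 2 (G↔A, transition), site 8 (T↔C, transition), site 12 (A↔G, transition), site 14 (A↔T, transversion), site 15 (G↔A, transition), site 19 (G↔A, transition), site 23 (T↔C, transition), site 27 (G↔A, transition), site 29 (T↔C, transition).
Of the 9 differences, 8 transitions and 1 transversion, so the answer is 1.

1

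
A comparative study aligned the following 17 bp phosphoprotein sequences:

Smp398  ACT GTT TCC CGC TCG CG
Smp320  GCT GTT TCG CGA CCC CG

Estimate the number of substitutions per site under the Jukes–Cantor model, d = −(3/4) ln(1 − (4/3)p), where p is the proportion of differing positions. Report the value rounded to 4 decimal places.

The sequences differ at positions 1 (A/G), 9 (C/G), 12 (C/A), 13 (T/C), 15 (G/C).
p = 5/17 = 0.294118.
d = −0.75 · ln(1 − (4/3)·0.294118) = −0.75 · ln(0.607843) = −0.75 · (-0.497839) = 0.3734.

0.3734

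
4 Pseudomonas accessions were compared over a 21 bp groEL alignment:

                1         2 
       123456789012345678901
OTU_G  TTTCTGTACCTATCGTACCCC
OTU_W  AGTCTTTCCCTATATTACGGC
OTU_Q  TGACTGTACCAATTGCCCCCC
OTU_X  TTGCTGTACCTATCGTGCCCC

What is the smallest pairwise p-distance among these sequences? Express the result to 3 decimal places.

0.095

Pairwise Hamming distances:
  OTU_G vs OTU_W: 8
  OTU_G vs OTU_Q: 6
  OTU_G vs OTU_X: 2
  OTU_W vs OTU_Q: 11
  OTU_W vs OTU_X: 10
  OTU_Q vs OTU_X: 6
The smallest is 2 mismatches, between OTU_G and OTU_X; p = 2/21 = 0.095.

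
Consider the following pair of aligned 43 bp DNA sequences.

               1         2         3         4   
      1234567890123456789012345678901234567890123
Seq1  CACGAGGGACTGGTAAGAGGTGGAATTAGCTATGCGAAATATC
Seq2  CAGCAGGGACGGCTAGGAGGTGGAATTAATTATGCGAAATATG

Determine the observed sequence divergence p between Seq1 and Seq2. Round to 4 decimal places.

0.1860

Differing sites — 3:C/G; 4:G/C; 11:T/G; 13:G/C; 16:A/G; 29:G/A; 30:C/T; 43:C/G.
There are 8 differences over 43 sites, so p = 8/43 = 0.1860.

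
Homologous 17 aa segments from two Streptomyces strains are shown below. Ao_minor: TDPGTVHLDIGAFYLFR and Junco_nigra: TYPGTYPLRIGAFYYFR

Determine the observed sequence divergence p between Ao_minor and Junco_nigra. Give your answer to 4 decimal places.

Mismatches occur at site 2 (D/Y), site 6 (V/Y), site 7 (H/P), site 9 (D/R), site 15 (L/Y).
There are 5 differences over 17 sites, so p = 5/17 = 0.2941.

0.2941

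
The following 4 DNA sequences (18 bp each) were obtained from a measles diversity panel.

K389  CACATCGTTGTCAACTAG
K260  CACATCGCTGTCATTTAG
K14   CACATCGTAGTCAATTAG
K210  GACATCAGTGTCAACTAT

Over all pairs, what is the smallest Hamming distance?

Pairwise Hamming distances:
  K389 vs K260: 3
  K389 vs K14: 2
  K389 vs K210: 4
  K260 vs K14: 3
  K260 vs K210: 6
  K14 vs K210: 6
The smallest is 2, between K389 and K14.

2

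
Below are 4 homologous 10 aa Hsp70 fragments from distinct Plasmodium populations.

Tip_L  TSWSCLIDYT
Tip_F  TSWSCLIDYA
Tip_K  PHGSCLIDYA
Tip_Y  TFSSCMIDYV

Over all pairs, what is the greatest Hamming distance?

5

Pairwise Hamming distances:
  Tip_L vs Tip_F: 1
  Tip_L vs Tip_K: 4
  Tip_L vs Tip_Y: 4
  Tip_F vs Tip_K: 3
  Tip_F vs Tip_Y: 4
  Tip_K vs Tip_Y: 5
The largest is 5, between Tip_K and Tip_Y.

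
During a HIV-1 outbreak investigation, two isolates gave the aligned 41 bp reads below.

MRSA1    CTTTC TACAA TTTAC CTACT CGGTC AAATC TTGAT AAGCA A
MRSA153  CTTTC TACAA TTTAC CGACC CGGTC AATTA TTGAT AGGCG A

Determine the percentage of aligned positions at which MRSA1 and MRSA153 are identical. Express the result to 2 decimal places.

85.37%

Differing sites — 17:T/G; 20:T/C; 28:A/T; 30:C/A; 37:A/G; 40:A/G.
35 of the 41 sites match, so the percent identity is 35/41 × 100 = 85.37%.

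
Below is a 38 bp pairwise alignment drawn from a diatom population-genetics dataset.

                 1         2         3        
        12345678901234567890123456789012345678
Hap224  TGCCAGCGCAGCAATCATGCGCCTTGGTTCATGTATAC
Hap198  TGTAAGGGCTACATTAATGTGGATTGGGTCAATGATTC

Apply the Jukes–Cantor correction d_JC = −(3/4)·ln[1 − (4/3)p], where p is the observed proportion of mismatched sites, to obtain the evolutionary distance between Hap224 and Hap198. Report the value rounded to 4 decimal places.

Differing sites — 3:C/T; 4:C/A; 7:C/G; 10:A/T; 11:G/A; 14:A/T; 16:C/A; 20:C/T; 22:C/G; 23:C/A; 28:T/G; 32:T/A; 33:G/T; 34:T/G; 37:A/T.
p = 15/38 = 0.394737.
d = −0.75 · ln(1 − (4/3)·0.394737) = −0.75 · ln(0.473684) = −0.75 · (-0.747215) = 0.5604.

0.5604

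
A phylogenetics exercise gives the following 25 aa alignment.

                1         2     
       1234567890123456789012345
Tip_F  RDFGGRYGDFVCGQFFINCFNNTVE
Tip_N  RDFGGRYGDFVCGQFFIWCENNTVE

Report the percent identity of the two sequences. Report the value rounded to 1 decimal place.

The sequences differ at positions 18 (N/W), 20 (F/E).
23 of the 25 sites match, so the percent identity is 23/25 × 100 = 92.0%.

92.0%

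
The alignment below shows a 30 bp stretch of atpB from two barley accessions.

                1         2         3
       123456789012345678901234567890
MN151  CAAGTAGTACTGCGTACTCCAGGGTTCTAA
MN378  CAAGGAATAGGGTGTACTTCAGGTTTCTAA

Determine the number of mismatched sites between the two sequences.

7

The sequences differ at positions 5 (T/G), 7 (G/A), 10 (C/G), 11 (T/G), 13 (C/T), 19 (C/T), 24 (G/T).
That gives 7 mismatches out of 30 aligned sites, so the Hamming distance is 7.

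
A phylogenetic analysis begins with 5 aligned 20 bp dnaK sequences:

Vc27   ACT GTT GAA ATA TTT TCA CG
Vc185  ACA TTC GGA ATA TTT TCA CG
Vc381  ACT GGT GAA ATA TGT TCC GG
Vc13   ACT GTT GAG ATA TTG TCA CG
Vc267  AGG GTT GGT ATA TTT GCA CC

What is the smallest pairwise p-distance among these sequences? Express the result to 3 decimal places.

0.100

Pairwise Hamming distances:
  Vc27 vs Vc185: 4
  Vc27 vs Vc381: 4
  Vc27 vs Vc13: 2
  Vc27 vs Vc267: 6
  Vc185 vs Vc381: 8
  Vc185 vs Vc13: 6
  Vc185 vs Vc267: 7
  Vc381 vs Vc13: 6
  Vc381 vs Vc267: 10
  Vc13 vs Vc267: 7
The smallest is 2 mismatches, between Vc27 and Vc13; p = 2/20 = 0.100.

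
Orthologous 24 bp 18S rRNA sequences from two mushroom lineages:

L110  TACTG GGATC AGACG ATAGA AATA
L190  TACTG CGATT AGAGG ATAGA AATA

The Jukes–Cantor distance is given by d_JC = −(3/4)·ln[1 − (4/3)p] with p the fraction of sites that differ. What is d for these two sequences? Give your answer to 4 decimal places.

The sequences differ at positions 6 (G/C), 10 (C/T), 14 (C/G).
p = 3/24 = 0.125000.
d = −0.75 · ln(1 − (4/3)·0.125000) = −0.75 · ln(0.833333) = −0.75 · (-0.182322) = 0.1367.

0.1367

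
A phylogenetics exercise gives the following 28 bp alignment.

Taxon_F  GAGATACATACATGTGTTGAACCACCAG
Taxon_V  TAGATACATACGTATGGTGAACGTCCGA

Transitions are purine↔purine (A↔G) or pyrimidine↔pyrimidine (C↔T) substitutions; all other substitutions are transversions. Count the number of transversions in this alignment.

Mismatches occur at site 1 (G/T, transversion), site 12 (A/G, transition), site 14 (G/A, transition), site 17 (T/G, transversion), site 23 (C/G, transversion), site 24 (A/T, transversion), site 27 (A/G, transition), site 28 (G/A, transition).
Of the 8 differences, 4 transitions and 4 transversions, so the answer is 4.

4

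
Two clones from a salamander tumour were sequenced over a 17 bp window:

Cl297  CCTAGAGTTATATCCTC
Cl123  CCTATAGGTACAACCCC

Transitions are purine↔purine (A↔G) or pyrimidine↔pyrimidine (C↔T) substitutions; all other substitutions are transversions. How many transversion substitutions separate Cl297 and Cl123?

The sequences differ at positions 5 (G/T, transversion), 8 (T/G, transversion), 11 (T/C, transition), 13 (T/A, transversion), 16 (T/C, transition).
Of the 5 differences, 2 transitions and 3 transversions, so the answer is 3.

3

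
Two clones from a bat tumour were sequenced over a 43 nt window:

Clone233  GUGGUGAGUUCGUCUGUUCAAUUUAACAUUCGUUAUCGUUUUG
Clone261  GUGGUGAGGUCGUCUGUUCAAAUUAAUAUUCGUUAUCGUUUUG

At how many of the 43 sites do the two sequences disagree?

Differing sites — 9:U/G; 22:U/A; 27:C/U.
That gives 3 mismatches out of 43 aligned sites, so the Hamming distance is 3.

3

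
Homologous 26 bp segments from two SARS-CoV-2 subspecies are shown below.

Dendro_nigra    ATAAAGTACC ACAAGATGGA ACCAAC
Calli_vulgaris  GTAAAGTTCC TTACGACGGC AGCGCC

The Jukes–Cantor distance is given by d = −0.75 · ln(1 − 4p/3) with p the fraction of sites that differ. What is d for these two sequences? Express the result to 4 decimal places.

0.5393

The sequences differ at positions 1 (A/G), 8 (A/T), 11 (A/T), 12 (C/T), 14 (A/C), 17 (T/C), 20 (A/C), 22 (C/G), 24 (A/G), 25 (A/C).
p = 10/26 = 0.384615.
d = −0.75 · ln(1 − (4/3)·0.384615) = −0.75 · ln(0.487180) = −0.75 · (-0.719122) = 0.5393.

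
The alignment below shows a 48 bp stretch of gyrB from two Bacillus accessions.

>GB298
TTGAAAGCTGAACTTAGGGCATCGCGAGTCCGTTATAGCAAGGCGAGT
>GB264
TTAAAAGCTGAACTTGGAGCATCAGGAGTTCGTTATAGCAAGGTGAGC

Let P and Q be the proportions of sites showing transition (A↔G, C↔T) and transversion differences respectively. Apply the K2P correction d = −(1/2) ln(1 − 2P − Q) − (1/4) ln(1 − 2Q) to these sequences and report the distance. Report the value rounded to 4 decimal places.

0.1980

Mismatches occur at site 3 (G→A, transition), site 16 (A→G, transition), site 18 (G→A, transition), site 24 (G→A, transition), site 25 (C→G, transversion), site 30 (C→T, transition), site 44 (C→T, transition), site 48 (T→C, transition).
Of the 8 differences, 7 transitions and 1 transversion over 48 sites: P = 7/48 = 0.145833, Q = 1/48 = 0.020833.
d = −0.5·ln(0.687501) − 0.25·ln(0.958334) = −0.5·(-0.374692) − 0.25·(-0.042559) = 0.1980.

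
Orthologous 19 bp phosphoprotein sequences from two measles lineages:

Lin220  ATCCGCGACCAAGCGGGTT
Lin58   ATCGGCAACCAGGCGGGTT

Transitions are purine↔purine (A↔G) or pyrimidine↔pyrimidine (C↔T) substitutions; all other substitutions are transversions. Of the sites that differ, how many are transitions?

Mismatches occur at site 4 (C↔G, transversion), site 7 (G↔A, transition), site 12 (A↔G, transition).
Of the 3 differences, 2 transitions and 1 transversion, so the answer is 2.

2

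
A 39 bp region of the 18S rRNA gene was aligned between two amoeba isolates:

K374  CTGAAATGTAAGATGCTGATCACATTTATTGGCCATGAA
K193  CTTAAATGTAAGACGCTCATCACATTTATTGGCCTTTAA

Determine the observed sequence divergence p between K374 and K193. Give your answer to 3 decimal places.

The sequences differ at positions 3 (G/T), 14 (T/C), 18 (G/C), 35 (A/T), 37 (G/T).
There are 5 differences over 39 sites, so p = 5/39 = 0.128.

0.128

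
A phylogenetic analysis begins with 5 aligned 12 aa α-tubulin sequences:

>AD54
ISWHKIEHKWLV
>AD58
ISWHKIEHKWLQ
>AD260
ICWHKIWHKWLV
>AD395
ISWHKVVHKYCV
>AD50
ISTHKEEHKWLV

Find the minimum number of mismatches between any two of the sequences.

1

Pairwise Hamming distances:
  AD54 vs AD58: 1
  AD54 vs AD260: 2
  AD54 vs AD395: 4
  AD54 vs AD50: 2
  AD58 vs AD260: 3
  AD58 vs AD395: 5
  AD58 vs AD50: 3
  AD260 vs AD395: 5
  AD260 vs AD50: 4
  AD395 vs AD50: 5
The smallest is 1, between AD54 and AD58.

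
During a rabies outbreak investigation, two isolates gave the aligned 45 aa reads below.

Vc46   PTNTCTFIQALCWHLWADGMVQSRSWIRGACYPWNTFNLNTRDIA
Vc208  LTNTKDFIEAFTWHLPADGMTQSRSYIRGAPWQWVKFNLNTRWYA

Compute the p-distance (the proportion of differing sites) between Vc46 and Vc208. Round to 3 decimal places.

The sequences differ at positions 1 (P/L), 5 (C/K), 6 (T/D), 9 (Q/E), 11 (L/F), 12 (C/T), 16 (W/P), 21 (V/T), 26 (W/Y), 31 (C/P), 32 (Y/W), 33 (P/Q), 35 (N/V), 36 (T/K), 43 (D/W), 44 (I/Y).
There are 16 differences over 45 sites, so p = 16/45 = 0.356.

0.356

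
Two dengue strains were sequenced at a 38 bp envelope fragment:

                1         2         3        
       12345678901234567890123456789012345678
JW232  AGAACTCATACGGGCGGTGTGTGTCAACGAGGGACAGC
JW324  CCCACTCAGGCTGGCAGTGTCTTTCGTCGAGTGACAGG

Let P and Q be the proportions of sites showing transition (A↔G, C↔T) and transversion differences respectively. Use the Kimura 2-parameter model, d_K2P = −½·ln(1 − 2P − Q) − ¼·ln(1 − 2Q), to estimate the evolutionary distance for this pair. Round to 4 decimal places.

0.4601

The sequences differ at positions 1 (A/C, transversion), 2 (G/C, transversion), 3 (A/C, transversion), 9 (T/G, transversion), 10 (A/G, transition), 12 (G/T, transversion), 16 (G/A, transition), 21 (G/C, transversion), 23 (G/T, transversion), 26 (A/G, transition), 27 (A/T, transversion), 32 (G/T, transversion), 38 (C/G, transversion).
Of the 13 differences, 3 transitions and 10 transversions over 38 sites: P = 3/38 = 0.078947, Q = 10/38 = 0.263158.
d = −0.5·ln(0.578948) − 0.25·ln(0.473684) = −0.5·(-0.546543) − 0.25·(-0.747215) = 0.4601.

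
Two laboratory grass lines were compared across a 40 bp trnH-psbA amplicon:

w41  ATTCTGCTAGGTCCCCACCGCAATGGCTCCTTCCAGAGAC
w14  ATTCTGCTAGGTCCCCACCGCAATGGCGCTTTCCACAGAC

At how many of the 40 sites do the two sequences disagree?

Mismatches occur at site 28 (T→G), site 30 (C→T), site 36 (G→C).
That gives 3 mismatches out of 40 aligned sites, so the Hamming distance is 3.

3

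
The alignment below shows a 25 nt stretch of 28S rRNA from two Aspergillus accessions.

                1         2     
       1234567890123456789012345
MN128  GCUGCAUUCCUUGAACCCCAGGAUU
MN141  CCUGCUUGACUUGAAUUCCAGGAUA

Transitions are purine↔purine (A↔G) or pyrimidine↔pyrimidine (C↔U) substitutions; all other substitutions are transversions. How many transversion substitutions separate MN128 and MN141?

5

The sequences differ at positions 1 (G/C, transversion), 6 (A/U, transversion), 8 (U/G, transversion), 9 (C/A, transversion), 16 (C/U, transition), 17 (C/U, transition), 25 (U/A, transversion).
Of the 7 differences, 2 transitions and 5 transversions, so the answer is 5.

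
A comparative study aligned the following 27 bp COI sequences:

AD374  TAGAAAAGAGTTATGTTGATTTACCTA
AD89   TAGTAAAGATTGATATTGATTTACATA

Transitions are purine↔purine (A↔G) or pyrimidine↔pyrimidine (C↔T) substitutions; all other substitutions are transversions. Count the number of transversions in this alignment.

Mismatches occur at site 4 (A↔T, transversion), site 10 (G↔T, transversion), site 12 (T↔G, transversion), site 15 (G↔A, transition), site 25 (C↔A, transversion).
Of the 5 differences, 1 transition and 4 transversions, so the answer is 4.

4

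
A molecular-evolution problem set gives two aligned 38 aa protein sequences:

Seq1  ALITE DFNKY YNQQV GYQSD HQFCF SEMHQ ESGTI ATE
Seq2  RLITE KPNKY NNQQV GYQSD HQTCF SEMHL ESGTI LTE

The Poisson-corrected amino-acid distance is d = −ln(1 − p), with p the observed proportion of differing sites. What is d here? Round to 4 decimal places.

0.2036

Mismatches occur at site 1 (A→R), site 6 (D→K), site 7 (F→P), site 11 (Y→N), site 23 (F→T), site 30 (Q→L), site 36 (A→L).
p = 7/38 = 0.184211.
d = −ln(1 − 0.184211) = −ln(0.815789) = 0.2036.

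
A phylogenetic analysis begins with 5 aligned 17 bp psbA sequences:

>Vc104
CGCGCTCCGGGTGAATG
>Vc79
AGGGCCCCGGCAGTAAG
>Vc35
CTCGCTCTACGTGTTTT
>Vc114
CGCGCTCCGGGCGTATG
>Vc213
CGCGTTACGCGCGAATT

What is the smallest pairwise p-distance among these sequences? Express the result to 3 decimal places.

Pairwise Hamming distances:
  Vc104 vs Vc79: 7
  Vc104 vs Vc35: 7
  Vc104 vs Vc114: 2
  Vc104 vs Vc213: 5
  Vc79 vs Vc35: 12
  Vc79 vs Vc114: 6
  Vc79 vs Vc213: 11
  Vc35 vs Vc114: 7
  Vc35 vs Vc213: 8
  Vc114 vs Vc213: 5
The smallest is 2 mismatches, between Vc104 and Vc114; p = 2/17 = 0.118.

0.118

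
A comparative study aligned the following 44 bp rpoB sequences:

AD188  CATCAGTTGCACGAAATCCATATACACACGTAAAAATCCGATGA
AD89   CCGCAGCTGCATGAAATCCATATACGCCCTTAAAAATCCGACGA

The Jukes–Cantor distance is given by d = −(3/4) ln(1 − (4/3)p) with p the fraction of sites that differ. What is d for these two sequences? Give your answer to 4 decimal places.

0.2082

The sequences differ at positions 2 (A/C), 3 (T/G), 7 (T/C), 12 (C/T), 26 (A/G), 28 (A/C), 30 (G/T), 42 (T/C).
p = 8/44 = 0.181818.
d = −0.75 · ln(1 − (4/3)·0.181818) = −0.75 · ln(0.757576) = −0.75 · (-0.277631) = 0.2082.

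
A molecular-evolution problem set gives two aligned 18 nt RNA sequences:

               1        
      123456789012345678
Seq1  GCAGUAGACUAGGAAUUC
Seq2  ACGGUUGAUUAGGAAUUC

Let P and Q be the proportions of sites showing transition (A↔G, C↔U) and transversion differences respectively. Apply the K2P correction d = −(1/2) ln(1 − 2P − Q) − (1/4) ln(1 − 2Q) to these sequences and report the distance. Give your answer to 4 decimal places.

Mismatches occur at site 1 (G↔A, transition), site 3 (A↔G, transition), site 6 (A↔U, transversion), site 9 (C↔U, transition).
Of the 4 differences, 3 transitions and 1 transversion over 18 sites: P = 3/18 = 0.166667, Q = 1/18 = 0.055556.
d = −0.5·ln(0.611110) − 0.25·ln(0.888888) = −0.5·(-0.492478) − 0.25·(-0.117784) = 0.2757.

0.2757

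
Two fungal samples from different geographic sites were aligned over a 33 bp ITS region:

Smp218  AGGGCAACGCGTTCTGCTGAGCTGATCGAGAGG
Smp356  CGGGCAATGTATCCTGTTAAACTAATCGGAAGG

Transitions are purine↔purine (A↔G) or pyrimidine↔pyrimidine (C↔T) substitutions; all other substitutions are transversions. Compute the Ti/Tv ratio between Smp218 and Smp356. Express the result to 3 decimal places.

The sequences differ at positions 1 (A/C, transversion), 8 (C/T, transition), 10 (C/T, transition), 11 (G/A, transition), 13 (T/C, transition), 17 (C/T, transition), 19 (G/A, transition), 21 (G/A, transition), 24 (G/A, transition), 29 (A/G, transition), 30 (G/A, transition).
Of the 11 differences, 10 transitions and 1 transversion, so Ti/Tv = 10/1 = 10.000.

10.000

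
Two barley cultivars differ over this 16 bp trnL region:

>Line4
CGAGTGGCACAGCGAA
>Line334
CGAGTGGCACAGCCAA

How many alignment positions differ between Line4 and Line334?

The sequences differ at position 14 (G/C).
That gives 1 mismatch out of 16 aligned sites, so the Hamming distance is 1.

1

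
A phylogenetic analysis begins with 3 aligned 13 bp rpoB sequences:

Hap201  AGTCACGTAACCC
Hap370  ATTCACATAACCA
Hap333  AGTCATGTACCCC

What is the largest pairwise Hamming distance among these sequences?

Pairwise Hamming distances:
  Hap201 vs Hap370: 3
  Hap201 vs Hap333: 2
  Hap370 vs Hap333: 5
The largest is 5, between Hap370 and Hap333.

5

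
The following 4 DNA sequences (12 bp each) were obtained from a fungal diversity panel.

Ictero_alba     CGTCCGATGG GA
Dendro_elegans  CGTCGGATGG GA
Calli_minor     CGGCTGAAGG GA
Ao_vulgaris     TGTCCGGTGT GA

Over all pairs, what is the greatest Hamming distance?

6

Pairwise Hamming distances:
  Ictero_alba vs Dendro_elegans: 1
  Ictero_alba vs Calli_minor: 3
  Ictero_alba vs Ao_vulgaris: 3
  Dendro_elegans vs Calli_minor: 3
  Dendro_elegans vs Ao_vulgaris: 4
  Calli_minor vs Ao_vulgaris: 6
The largest is 6, between Calli_minor and Ao_vulgaris.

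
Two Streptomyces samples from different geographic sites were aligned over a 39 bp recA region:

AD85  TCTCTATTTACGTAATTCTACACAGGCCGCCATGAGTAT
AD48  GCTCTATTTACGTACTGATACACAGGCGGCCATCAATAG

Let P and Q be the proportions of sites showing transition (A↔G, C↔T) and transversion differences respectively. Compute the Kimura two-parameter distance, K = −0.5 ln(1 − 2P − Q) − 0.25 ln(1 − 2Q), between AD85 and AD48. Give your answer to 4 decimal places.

Differing sites — 1:T/G (Tv); 15:A/C (Tv); 17:T/G (Tv); 18:C/A (Tv); 28:C/G (Tv); 34:G/C (Tv); 36:G/A (Ti); 39:T/G (Tv).
Of the 8 differences, 1 transition and 7 transversions over 39 sites: P = 1/39 = 0.025641, Q = 7/39 = 0.179487.
d = −0.5·ln(0.769231) − 0.25·ln(0.641026) = −0.5·(-0.262364) − 0.25·(-0.444685) = 0.2424.

0.2424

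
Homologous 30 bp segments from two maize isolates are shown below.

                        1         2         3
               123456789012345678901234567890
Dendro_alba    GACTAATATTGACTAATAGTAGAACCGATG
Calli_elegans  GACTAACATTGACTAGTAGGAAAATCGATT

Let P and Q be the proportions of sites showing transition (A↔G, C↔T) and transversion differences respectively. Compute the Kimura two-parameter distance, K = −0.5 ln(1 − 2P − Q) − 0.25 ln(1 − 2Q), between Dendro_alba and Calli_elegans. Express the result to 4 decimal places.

Mismatches occur at site 7 (T/C, transition), site 16 (A/G, transition), site 20 (T/G, transversion), site 22 (G/A, transition), site 25 (C/T, transition), site 30 (G/T, transversion).
Of the 6 differences, 4 transitions and 2 transversions over 30 sites: P = 4/30 = 0.133333, Q = 2/30 = 0.066667.
d = −0.5·ln(0.666667) − 0.25·ln(0.866666) = −0.5·(-0.405465) − 0.25·(-0.143102) = 0.2385.

0.2385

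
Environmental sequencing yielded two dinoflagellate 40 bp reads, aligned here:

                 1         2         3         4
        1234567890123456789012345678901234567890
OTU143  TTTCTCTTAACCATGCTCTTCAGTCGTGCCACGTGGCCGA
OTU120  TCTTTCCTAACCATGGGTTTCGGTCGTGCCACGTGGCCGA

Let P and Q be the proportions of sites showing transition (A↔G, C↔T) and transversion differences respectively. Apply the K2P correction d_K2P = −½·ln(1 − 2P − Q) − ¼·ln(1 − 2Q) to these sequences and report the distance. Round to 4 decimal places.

Differing sites — 2:T/C (Ti); 4:C/T (Ti); 7:T/C (Ti); 16:C/G (Tv); 17:T/G (Tv); 18:C/T (Ti); 22:A/G (Ti).
Of the 7 differences, 5 transitions and 2 transversions over 40 sites: P = 5/40 = 0.125000, Q = 2/40 = 0.050000.
d = −0.5·ln(0.700000) − 0.25·ln(0.900000) = −0.5·(-0.356675) − 0.25·(-0.105361) = 0.2047.

0.2047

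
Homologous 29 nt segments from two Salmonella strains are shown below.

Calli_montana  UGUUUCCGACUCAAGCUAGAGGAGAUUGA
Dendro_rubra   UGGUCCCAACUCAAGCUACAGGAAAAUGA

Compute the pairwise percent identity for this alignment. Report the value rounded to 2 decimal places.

Mismatches occur at site 3 (U→G), site 5 (U→C), site 8 (G→A), site 19 (G→C), site 24 (G→A), site 26 (U→A).
23 of the 29 sites match, so the percent identity is 23/29 × 100 = 79.31%.

79.31%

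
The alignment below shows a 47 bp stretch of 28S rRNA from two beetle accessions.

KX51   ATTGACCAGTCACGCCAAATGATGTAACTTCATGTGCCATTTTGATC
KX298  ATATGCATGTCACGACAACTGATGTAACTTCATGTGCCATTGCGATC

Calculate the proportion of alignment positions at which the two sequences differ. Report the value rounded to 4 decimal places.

Differing sites — 3:T/A; 4:G/T; 5:A/G; 7:C/A; 8:A/T; 15:C/A; 19:A/C; 42:T/G; 43:T/C.
There are 9 differences over 47 sites, so p = 9/47 = 0.1915.

0.1915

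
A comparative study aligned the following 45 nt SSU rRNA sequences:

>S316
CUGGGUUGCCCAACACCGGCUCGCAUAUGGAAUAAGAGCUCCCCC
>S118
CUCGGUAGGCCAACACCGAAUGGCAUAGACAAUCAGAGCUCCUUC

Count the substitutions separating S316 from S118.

12

Mismatches occur at site 3 (G→C), site 7 (U→A), site 9 (C→G), site 19 (G→A), site 20 (C→A), site 22 (C→G), site 28 (U→G), site 29 (G→A), site 30 (G→C), site 34 (A→C), site 43 (C→U), site 44 (C→U).
That gives 12 mismatches out of 45 aligned sites, so the Hamming distance is 12.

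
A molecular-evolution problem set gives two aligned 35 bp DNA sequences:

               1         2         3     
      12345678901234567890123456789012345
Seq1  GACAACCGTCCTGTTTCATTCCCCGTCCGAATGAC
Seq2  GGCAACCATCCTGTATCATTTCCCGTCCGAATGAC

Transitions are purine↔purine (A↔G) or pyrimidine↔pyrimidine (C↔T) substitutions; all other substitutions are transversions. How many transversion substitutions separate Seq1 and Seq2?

1

Mismatches occur at site 2 (A/G, transition), site 8 (G/A, transition), site 15 (T/A, transversion), site 21 (C/T, transition).
Of the 4 differences, 3 transitions and 1 transversion, so the answer is 1.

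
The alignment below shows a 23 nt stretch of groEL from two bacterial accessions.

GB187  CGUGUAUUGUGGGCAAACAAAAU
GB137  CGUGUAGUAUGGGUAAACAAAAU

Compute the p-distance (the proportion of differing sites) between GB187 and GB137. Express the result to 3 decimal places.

Mismatches occur at site 7 (U→G), site 9 (G→A), site 14 (C→U).
There are 3 differences over 23 sites, so p = 3/23 = 0.130.

0.130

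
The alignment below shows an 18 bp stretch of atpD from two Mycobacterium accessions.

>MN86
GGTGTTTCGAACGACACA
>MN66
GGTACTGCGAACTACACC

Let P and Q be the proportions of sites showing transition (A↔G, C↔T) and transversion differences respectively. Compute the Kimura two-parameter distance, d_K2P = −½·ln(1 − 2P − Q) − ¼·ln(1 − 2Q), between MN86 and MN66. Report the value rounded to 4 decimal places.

Differing sites — 4:G/A (Ti); 5:T/C (Ti); 7:T/G (Tv); 13:G/T (Tv); 18:A/C (Tv).
Of the 5 differences, 2 transitions and 3 transversions over 18 sites: P = 2/18 = 0.111111, Q = 3/18 = 0.166667.
d = −0.5·ln(0.611111) − 0.25·ln(0.666666) = −0.5·(-0.492477) − 0.25·(-0.405466) = 0.3476.

0.3476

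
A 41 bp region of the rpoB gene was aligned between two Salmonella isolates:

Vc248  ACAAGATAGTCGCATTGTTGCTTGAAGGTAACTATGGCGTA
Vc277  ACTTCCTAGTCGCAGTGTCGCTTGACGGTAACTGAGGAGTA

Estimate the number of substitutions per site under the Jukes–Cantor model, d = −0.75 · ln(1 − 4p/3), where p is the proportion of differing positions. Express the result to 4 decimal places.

0.2950

Differing sites — 3:A/T; 4:A/T; 5:G/C; 6:A/C; 15:T/G; 19:T/C; 26:A/C; 34:A/G; 35:T/A; 38:C/A.
p = 10/41 = 0.243902.
d = −0.75 · ln(1 − (4/3)·0.243902) = −0.75 · ln(0.674797) = −0.75 · (-0.393343) = 0.2950.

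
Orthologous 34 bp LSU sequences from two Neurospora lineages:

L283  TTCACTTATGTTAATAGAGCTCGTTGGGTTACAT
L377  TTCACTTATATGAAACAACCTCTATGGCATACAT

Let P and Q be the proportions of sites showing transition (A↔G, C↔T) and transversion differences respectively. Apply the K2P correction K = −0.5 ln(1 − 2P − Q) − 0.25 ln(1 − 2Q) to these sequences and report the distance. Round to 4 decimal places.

Mismatches occur at site 10 (G→A, transition), site 12 (T→G, transversion), site 15 (T→A, transversion), site 16 (A→C, transversion), site 17 (G→A, transition), site 19 (G→C, transversion), site 23 (G→T, transversion), site 24 (T→A, transversion), site 28 (G→C, transversion), site 29 (T→A, transversion).
Of the 10 differences, 2 transitions and 8 transversions over 34 sites: P = 2/34 = 0.058824, Q = 8/34 = 0.235294.
d = −0.5·ln(0.647058) − 0.25·ln(0.529412) = −0.5·(-0.435319) − 0.25·(-0.635988) = 0.3767.

0.3767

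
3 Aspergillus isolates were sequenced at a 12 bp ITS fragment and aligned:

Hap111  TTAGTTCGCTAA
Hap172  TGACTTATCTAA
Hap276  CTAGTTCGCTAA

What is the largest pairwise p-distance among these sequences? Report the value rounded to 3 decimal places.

0.417

Pairwise Hamming distances:
  Hap111 vs Hap172: 4
  Hap111 vs Hap276: 1
  Hap172 vs Hap276: 5
The largest is 5 mismatches, between Hap172 and Hap276; p = 5/12 = 0.417.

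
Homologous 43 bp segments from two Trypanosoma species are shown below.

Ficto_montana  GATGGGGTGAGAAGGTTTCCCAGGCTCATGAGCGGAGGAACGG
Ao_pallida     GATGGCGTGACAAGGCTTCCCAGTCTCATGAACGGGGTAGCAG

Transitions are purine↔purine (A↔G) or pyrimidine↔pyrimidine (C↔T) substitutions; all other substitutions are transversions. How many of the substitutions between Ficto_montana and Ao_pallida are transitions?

The sequences differ at positions 6 (G/C, transversion), 11 (G/C, transversion), 16 (T/C, transition), 24 (G/T, transversion), 32 (G/A, transition), 36 (A/G, transition), 38 (G/T, transversion), 40 (A/G, transition), 42 (G/A, transition).
Of the 9 differences, 5 transitions and 4 transversions, so the answer is 5.

5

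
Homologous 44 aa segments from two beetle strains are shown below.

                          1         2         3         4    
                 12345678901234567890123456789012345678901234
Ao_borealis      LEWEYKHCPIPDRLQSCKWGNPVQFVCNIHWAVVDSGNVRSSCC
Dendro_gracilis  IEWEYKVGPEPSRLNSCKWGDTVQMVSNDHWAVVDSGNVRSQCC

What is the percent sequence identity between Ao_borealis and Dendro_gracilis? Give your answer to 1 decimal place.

72.7%

Mismatches occur at site 1 (L/I), site 7 (H/V), site 8 (C/G), site 10 (I/E), site 12 (D/S), site 15 (Q/N), site 21 (N/D), site 22 (P/T), site 25 (F/M), site 27 (C/S), site 29 (I/D), site 42 (S/Q).
32 of the 44 sites match, so the percent identity is 32/44 × 100 = 72.7%.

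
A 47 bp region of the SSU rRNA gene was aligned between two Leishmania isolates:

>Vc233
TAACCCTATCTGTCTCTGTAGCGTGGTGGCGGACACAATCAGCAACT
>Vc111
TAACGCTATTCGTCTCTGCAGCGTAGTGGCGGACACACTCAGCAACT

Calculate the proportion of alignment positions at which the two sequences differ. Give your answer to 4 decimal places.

Differing sites — 5:C/G; 10:C/T; 11:T/C; 19:T/C; 25:G/A; 38:A/C.
There are 6 differences over 47 sites, so p = 6/47 = 0.1277.

0.1277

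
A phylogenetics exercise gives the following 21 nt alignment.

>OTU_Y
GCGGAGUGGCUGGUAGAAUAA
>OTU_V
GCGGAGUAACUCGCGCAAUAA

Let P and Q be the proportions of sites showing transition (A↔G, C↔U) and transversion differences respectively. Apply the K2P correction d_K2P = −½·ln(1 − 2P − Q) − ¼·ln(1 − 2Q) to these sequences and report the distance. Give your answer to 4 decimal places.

0.3761

Differing sites — 8:G/A (Ti); 9:G/A (Ti); 12:G/C (Tv); 14:U/C (Ti); 15:A/G (Ti); 16:G/C (Tv).
Of the 6 differences, 4 transitions and 2 transversions over 21 sites: P = 4/21 = 0.190476, Q = 2/21 = 0.095238.
d = −0.5·ln(0.523810) − 0.25·ln(0.809524) = −0.5·(-0.646626) − 0.25·(-0.211309) = 0.3761.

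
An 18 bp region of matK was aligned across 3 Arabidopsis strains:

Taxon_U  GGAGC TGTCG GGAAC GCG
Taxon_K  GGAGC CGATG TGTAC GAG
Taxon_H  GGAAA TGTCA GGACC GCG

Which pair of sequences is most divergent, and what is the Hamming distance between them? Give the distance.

10

Pairwise Hamming distances:
  Taxon_U vs Taxon_K: 6
  Taxon_U vs Taxon_H: 4
  Taxon_K vs Taxon_H: 10
The largest is 10, between Taxon_K and Taxon_H.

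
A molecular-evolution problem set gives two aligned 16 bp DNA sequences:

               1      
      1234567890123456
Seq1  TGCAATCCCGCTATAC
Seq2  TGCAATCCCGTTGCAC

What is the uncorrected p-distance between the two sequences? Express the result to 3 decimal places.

0.188

The sequences differ at positions 11 (C/T), 13 (A/G), 14 (T/C).
There are 3 differences over 16 sites, so p = 3/16 = 0.188.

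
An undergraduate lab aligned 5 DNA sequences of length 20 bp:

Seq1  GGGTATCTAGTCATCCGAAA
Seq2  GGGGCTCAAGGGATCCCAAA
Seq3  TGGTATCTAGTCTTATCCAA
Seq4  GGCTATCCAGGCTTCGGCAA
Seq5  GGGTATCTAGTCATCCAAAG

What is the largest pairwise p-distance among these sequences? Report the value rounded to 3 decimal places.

0.500

Pairwise Hamming distances:
  Seq1 vs Seq2: 6
  Seq1 vs Seq3: 6
  Seq1 vs Seq4: 6
  Seq1 vs Seq5: 2
  Seq2 vs Seq3: 10
  Seq2 vs Seq4: 9
  Seq2 vs Seq5: 7
  Seq3 vs Seq4: 7
  Seq3 vs Seq5: 7
  Seq4 vs Seq5: 8
The largest is 10 mismatches, between Seq2 and Seq3; p = 10/20 = 0.500.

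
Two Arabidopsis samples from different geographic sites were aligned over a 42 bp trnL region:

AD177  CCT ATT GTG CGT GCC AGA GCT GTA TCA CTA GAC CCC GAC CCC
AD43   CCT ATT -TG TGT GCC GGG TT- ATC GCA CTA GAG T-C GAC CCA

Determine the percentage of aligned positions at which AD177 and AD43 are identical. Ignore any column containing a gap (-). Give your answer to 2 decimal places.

Excluding the 3 gap columns leaves 39 comparable sites.
Differing sites — 10:C/T; 16:A/G; 18:A/G; 19:G/T; 20:C/T; 22:G/A; 24:A/C; 25:T/G; 33:C/G; 34:C/T; 42:C/A.
28 of the 39 comparable sites match, so the percent identity is 28/39 × 100 = 71.79%.

71.79%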